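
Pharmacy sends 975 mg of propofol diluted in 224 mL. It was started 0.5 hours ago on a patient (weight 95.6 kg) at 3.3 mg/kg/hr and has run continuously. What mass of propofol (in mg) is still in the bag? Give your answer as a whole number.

817 mg

Dose = 3.3 mg/kg/hr × 95.6 kg = 315.48 mg/hr
Concentration = 975 mg ÷ 224 mL = 4.352679 mg/mL
Rate = 315.48 mg/hr ÷ 4.352679 mg/mL = 72.47951 mL/hr
Volume infused = 72.47951 mL/hr × 0.5 hr = 36.23975 mL
Volume remaining = 224 − 36.23975 = 187.7602 mL
Drug remaining = 187.7602 mL × 4.352679 mg/mL = 817.26 mg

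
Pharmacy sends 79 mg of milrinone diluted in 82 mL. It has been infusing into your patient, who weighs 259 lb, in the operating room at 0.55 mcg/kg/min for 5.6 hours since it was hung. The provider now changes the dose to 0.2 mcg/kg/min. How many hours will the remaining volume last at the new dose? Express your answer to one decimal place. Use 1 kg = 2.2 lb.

40.5 hours

Initial rate:
Weight = 259 lb ÷ 2.2 lb/kg = 117.7273 kg
Dose = 0.55 mcg/kg/min × 117.7273 kg = 64.75 mcg/min
64.75 mcg/min × 60 min/hr = 3885 mcg/hr
Concentration = 79 mg ÷ 82 mL = 0.9634146 mg/mL = 963.4146 mcg/mL
Rate = 3885 mcg/hr ÷ 963.4146 mcg/mL = 4.032532 mL/hr
Volume infused so far = 4.032532 mL/hr × 5.6 hr = 22.58218 mL
Volume remaining = 82 − 22.58218 = 59.41782 mL
New rate:
Dose = 0.2 mcg/kg/min × 117.7273 kg = 23.54545 mcg/min
23.54545 mcg/min × 60 min/hr = 1412.727 mcg/hr
Rate = 1412.727 mcg/hr ÷ 963.4146 mcg/mL = 1.466375 mL/hr
Time remaining = 59.41782 mL ÷ 1.466375 mL/hr = 40.52021 hr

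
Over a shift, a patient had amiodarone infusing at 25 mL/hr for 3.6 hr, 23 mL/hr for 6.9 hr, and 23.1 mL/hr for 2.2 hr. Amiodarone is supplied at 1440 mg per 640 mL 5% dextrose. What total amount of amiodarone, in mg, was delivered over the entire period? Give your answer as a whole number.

Concentration = 1440 mg ÷ 640 mL = 2.25 mg/mL
Stage 1: 25 mL/hr × 3.6 hr = 90 mL → 90 mL × 2.25 mg/mL = 202.5 mg
Stage 2: 23 mL/hr × 6.9 hr = 158.7 mL → 158.7 mL × 2.25 mg/mL = 357.075 mg
Stage 3: 23.1 mL/hr × 2.2 hr = 50.82 mL → 50.82 mL × 2.25 mg/mL = 114.345 mg
Total = 202.5 + 357.075 + 114.345 = 673.92 mg

674 mg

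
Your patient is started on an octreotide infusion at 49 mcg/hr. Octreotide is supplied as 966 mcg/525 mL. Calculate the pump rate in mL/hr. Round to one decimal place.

26.6 mL/hr

Concentration = 966 mcg ÷ 525 mL = 1.84 mcg/mL
Rate = 49 mcg/hr ÷ 1.84 mcg/mL = 26.63043 mL/hr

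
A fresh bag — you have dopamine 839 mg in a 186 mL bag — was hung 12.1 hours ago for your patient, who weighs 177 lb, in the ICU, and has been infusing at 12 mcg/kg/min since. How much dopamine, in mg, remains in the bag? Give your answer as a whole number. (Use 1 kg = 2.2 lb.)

138 mg

Weight = 177 lb ÷ 2.2 lb/kg = 80.45455 kg
Dose = 12 mcg/kg/min × 80.45455 kg = 965.4545 mcg/min
965.4545 mcg/min × 60 min/hr = 57927.27 mcg/hr
Concentration = 839 mg ÷ 186 mL = 4.510753 mg/mL = 4510.753 mcg/mL
Rate = 57927.27 mcg/hr ÷ 4510.753 mcg/mL = 12.84204 mL/hr
Volume infused = 12.84204 mL/hr × 12.1 hr = 155.3887 mL
Volume remaining = 186 − 155.3887 = 30.6113 mL
Drug remaining = 30.6113 mL × 4510.753 mcg/mL = 138080 mcg = 138.08 mg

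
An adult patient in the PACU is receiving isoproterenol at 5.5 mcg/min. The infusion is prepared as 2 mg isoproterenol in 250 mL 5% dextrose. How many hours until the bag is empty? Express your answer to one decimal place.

5.5 mcg/min × 60 min/hr = 330 mcg/hr
Concentration = 2 mg ÷ 250 mL = 0.008 mg/mL = 8 mcg/mL
Rate = 330 mcg/hr ÷ 8 mcg/mL = 41.25 mL/hr
Duration = 250 mL ÷ 41.25 mL/hr = 6.060606 hr

6.1 hours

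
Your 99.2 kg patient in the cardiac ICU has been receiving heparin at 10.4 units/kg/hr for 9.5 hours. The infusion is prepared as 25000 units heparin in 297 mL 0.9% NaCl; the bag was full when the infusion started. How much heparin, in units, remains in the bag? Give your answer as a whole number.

15199 units

Dose = 10.4 units/kg/hr × 99.2 kg = 1031.68 units/hr
Concentration = 25000 units ÷ 297 mL = 84.17508 units/mL
Rate = 1031.68 units/hr ÷ 84.17508 units/mL = 12.25636 mL/hr
Volume infused = 12.25636 mL/hr × 9.5 hr = 116.4354 mL
Volume remaining = 297 − 116.4354 = 180.5646 mL
Drug remaining = 180.5646 mL × 84.17508 units/mL = 15199.04 units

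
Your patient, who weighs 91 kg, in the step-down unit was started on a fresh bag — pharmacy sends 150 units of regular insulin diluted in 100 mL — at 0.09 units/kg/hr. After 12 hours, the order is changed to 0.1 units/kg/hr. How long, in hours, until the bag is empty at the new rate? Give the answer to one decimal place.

Initial rate:
Dose = 0.09 units/kg/hr × 91 kg = 8.19 units/hr
Concentration = 150 units ÷ 100 mL = 1.5 units/mL
Rate = 8.19 units/hr ÷ 1.5 units/mL = 5.46 mL/hr
Volume infused so far = 5.46 mL/hr × 12 hr = 65.52 mL
Volume remaining = 100 − 65.52 = 34.48 mL
New rate:
Dose = 0.1 units/kg/hr × 91 kg = 9.1 units/hr
Rate = 9.1 units/hr ÷ 1.5 units/mL = 6.066667 mL/hr
Time remaining = 34.48 mL ÷ 6.066667 mL/hr = 5.683516 hr

5.7 hours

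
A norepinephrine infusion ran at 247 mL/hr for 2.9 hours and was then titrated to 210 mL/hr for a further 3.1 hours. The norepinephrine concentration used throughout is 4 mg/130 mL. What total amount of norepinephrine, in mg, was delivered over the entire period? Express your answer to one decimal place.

42.1 mg

Concentration = 4 mg ÷ 130 mL = 0.03076923 mg/mL
Stage 1: 247 mL/hr × 2.9 hr = 716.3 mL → 716.3 mL × 0.03076923 mg/mL = 22.04 mg
Stage 2: 210 mL/hr × 3.1 hr = 651 mL → 651 mL × 0.03076923 mg/mL = 20.03077 mg
Total = 22.04 + 20.03077 = 42.07077 mg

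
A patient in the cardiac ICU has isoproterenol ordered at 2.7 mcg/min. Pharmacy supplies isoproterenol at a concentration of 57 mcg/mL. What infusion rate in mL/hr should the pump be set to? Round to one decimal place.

2.7 mcg/min × 60 min/hr = 162 mcg/hr
Rate = 162 mcg/hr ÷ 57 mcg/mL = 2.842105 mL/hr

2.8 mL/hr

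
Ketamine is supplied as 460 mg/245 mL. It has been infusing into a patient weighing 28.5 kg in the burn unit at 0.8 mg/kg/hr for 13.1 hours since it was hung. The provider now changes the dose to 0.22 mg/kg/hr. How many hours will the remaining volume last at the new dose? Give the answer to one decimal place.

25.7 hours

Initial rate:
Dose = 0.8 mg/kg/hr × 28.5 kg = 22.8 mg/hr
Concentration = 460 mg ÷ 245 mL = 1.877551 mg/mL
Rate = 22.8 mg/hr ÷ 1.877551 mg/mL = 12.14348 mL/hr
Volume infused so far = 12.14348 mL/hr × 13.1 hr = 159.0796 mL
Volume remaining = 245 − 159.0796 = 85.92043 mL
New rate:
Dose = 0.22 mg/kg/hr × 28.5 kg = 6.27 mg/hr
Rate = 6.27 mg/hr ÷ 1.877551 mg/mL = 3.339457 mL/hr
Time remaining = 85.92043 mL ÷ 3.339457 mL/hr = 25.72887 hr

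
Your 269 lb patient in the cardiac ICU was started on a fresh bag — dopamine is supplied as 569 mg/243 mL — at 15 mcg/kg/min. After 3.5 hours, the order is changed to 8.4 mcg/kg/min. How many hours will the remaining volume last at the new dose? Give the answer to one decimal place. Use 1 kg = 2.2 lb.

Initial rate:
Weight = 269 lb ÷ 2.2 lb/kg = 122.2727 kg
Dose = 15 mcg/kg/min × 122.2727 kg = 1834.091 mcg/min
1834.091 mcg/min × 60 min/hr = 110045.5 mcg/hr
Concentration = 569 mg ÷ 243 mL = 2.341564 mg/mL = 2341.564 mcg/mL
Rate = 110045.5 mcg/hr ÷ 2341.564 mcg/mL = 46.99656 mL/hr
Volume infused so far = 46.99656 mL/hr × 3.5 hr = 164.488 mL
Volume remaining = 243 − 164.488 = 78.51202 mL
New rate:
Dose = 8.4 mcg/kg/min × 122.2727 kg = 1027.091 mcg/min
1027.091 mcg/min × 60 min/hr = 61625.45 mcg/hr
Rate = 61625.45 mcg/hr ÷ 2341.564 mcg/mL = 26.31808 mL/hr
Time remaining = 78.51202 mL ÷ 26.31808 mL/hr = 2.983198 hr

3.0 hours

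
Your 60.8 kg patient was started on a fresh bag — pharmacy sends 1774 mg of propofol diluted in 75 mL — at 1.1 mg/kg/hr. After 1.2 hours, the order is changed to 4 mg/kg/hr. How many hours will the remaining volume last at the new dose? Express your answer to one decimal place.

Initial rate:
Dose = 1.1 mg/kg/hr × 60.8 kg = 66.88 mg/hr
Concentration = 1774 mg ÷ 75 mL = 23.65333 mg/mL
Rate = 66.88 mg/hr ÷ 23.65333 mg/mL = 2.827508 mL/hr
Volume infused so far = 2.827508 mL/hr × 1.2 hr = 3.39301 mL
Volume remaining = 75 − 3.39301 = 71.60699 mL
New rate:
Dose = 4 mg/kg/hr × 60.8 kg = 243.2 mg/hr
Rate = 243.2 mg/hr ÷ 23.65333 mg/mL = 10.28185 mL/hr
Time remaining = 71.60699 mL ÷ 10.28185 mL/hr = 6.964408 hr

7.0 hours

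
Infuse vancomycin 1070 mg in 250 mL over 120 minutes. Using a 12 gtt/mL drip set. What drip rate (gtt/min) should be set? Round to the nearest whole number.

250 mL ÷ (120 min) = 2.083333 mL/min
2.083333 mL/min × 12 gtt/mL = 25 gtt/min

25 gtt/min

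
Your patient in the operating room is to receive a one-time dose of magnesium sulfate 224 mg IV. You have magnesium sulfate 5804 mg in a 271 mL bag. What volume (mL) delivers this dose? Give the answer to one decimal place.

10.5 mL

Concentration = 5804 mg ÷ 271 mL = 21.41697 mg/mL
Volume = 224 mg ÷ 21.41697 mg/mL = 10.45899 mL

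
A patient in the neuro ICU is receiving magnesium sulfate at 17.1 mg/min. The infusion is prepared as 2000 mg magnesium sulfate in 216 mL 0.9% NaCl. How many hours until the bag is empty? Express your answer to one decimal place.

1.9 hours

17.1 mg/min × 60 min/hr = 1026 mg/hr
Concentration = 2000 mg ÷ 216 mL = 9.259259 mg/mL
Rate = 1026 mg/hr ÷ 9.259259 mg/mL = 110.808 mL/hr
Duration = 216 mL ÷ 110.808 mL/hr = 1.949318 hr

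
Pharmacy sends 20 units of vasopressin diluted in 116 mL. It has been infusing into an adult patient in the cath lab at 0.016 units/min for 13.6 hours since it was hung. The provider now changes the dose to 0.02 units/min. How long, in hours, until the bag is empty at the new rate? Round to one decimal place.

5.8 hours

Initial rate:
0.016 units/min × 60 min/hr = 0.96 units/hr
Concentration = 20 units ÷ 116 mL = 0.1724138 units/mL
Rate = 0.96 units/hr ÷ 0.1724138 units/mL = 5.568 mL/hr
Volume infused so far = 5.568 mL/hr × 13.6 hr = 75.7248 mL
Volume remaining = 116 − 75.7248 = 40.2752 mL
New rate:
0.02 units/min × 60 min/hr = 1.2 units/hr
Rate = 1.2 units/hr ÷ 0.1724138 units/mL = 6.96 mL/hr
Time remaining = 40.2752 mL ÷ 6.96 mL/hr = 5.786667 hr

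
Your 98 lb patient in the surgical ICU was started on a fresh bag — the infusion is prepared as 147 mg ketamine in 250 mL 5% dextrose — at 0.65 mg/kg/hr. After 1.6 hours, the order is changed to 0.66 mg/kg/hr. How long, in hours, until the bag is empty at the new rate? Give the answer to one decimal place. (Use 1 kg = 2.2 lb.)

Initial rate:
Weight = 98 lb ÷ 2.2 lb/kg = 44.54545 kg
Dose = 0.65 mg/kg/hr × 44.54545 kg = 28.95455 mg/hr
Concentration = 147 mg ÷ 250 mL = 0.588 mg/mL
Rate = 28.95455 mg/hr ÷ 0.588 mg/mL = 49.24242 mL/hr
Volume infused so far = 49.24242 mL/hr × 1.6 hr = 78.78788 mL
Volume remaining = 250 − 78.78788 = 171.2121 mL
New rate:
Dose = 0.66 mg/kg/hr × 44.54545 kg = 29.4 mg/hr
Rate = 29.4 mg/hr ÷ 0.588 mg/mL = 50 mL/hr
Time remaining = 171.2121 mL ÷ 50 mL/hr = 3.424242 hr

3.4 hours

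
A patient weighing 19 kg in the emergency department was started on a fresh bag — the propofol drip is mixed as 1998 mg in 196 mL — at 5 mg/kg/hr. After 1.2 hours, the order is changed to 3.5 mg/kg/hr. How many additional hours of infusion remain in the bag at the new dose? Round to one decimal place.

Initial rate:
Dose = 5 mg/kg/hr × 19 kg = 95 mg/hr
Concentration = 1998 mg ÷ 196 mL = 10.19388 mg/mL
Rate = 95 mg/hr ÷ 10.19388 mg/mL = 9.319319 mL/hr
Volume infused so far = 9.319319 mL/hr × 1.2 hr = 11.18318 mL
Volume remaining = 196 − 11.18318 = 184.8168 mL
New rate:
Dose = 3.5 mg/kg/hr × 19 kg = 66.5 mg/hr
Rate = 66.5 mg/hr ÷ 10.19388 mg/mL = 6.523524 mL/hr
Time remaining = 184.8168 mL ÷ 6.523524 mL/hr = 28.33083 hr

28.3 hours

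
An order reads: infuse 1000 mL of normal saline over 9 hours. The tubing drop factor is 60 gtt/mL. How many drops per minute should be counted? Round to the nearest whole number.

111 gtt/min

1000 mL ÷ (9 hr × 60 = 540 min) = 1.851852 mL/min
1.851852 mL/min × 60 gtt/mL = 111.1111 gtt/min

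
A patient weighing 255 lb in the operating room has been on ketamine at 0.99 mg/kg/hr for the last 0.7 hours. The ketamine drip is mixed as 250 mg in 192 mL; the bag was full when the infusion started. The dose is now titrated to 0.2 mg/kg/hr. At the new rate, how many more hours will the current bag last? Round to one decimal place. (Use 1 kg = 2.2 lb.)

Initial rate:
Weight = 255 lb ÷ 2.2 lb/kg = 115.9091 kg
Dose = 0.99 mg/kg/hr × 115.9091 kg = 114.75 mg/hr
Concentration = 250 mg ÷ 192 mL = 1.302083 mg/mL
Rate = 114.75 mg/hr ÷ 1.302083 mg/mL = 88.128 mL/hr
Volume infused so far = 88.128 mL/hr × 0.7 hr = 61.6896 mL
Volume remaining = 192 − 61.6896 = 130.3104 mL
New rate:
Dose = 0.2 mg/kg/hr × 115.9091 kg = 23.18182 mg/hr
Rate = 23.18182 mg/hr ÷ 1.302083 mg/mL = 17.80364 mL/hr
Time remaining = 130.3104 mL ÷ 17.80364 mL/hr = 7.319314 hr

7.3 hours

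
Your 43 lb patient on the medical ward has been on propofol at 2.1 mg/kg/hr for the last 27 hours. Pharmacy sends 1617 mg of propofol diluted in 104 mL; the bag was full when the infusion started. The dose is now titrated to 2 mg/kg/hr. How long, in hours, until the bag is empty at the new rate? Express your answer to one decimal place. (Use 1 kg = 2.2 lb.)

Initial rate:
Weight = 43 lb ÷ 2.2 lb/kg = 19.54545 kg
Dose = 2.1 mg/kg/hr × 19.54545 kg = 41.04545 mg/hr
Concentration = 1617 mg ÷ 104 mL = 15.54808 mg/mL
Rate = 41.04545 mg/hr ÷ 15.54808 mg/mL = 2.639906 mL/hr
Volume infused so far = 2.639906 mL/hr × 27 hr = 71.27745 mL
Volume remaining = 104 − 71.27745 = 32.72255 mL
New rate:
Dose = 2 mg/kg/hr × 19.54545 kg = 39.09091 mg/hr
Rate = 39.09091 mg/hr ÷ 15.54808 mg/mL = 2.514196 mL/hr
Time remaining = 32.72255 mL ÷ 2.514196 mL/hr = 13.01512 hr

13.0 hours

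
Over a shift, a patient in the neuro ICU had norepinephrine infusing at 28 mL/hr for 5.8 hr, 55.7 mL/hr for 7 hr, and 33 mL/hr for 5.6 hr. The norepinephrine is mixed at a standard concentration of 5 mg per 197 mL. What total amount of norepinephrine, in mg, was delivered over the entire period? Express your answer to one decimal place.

18.7 mg

Concentration = 5 mg ÷ 197 mL = 0.02538071 mg/mL
Stage 1: 28 mL/hr × 5.8 hr = 162.4 mL → 162.4 mL × 0.02538071 mg/mL = 4.121827 mg
Stage 2: 55.7 mL/hr × 7 hr = 389.9 mL → 389.9 mL × 0.02538071 mg/mL = 9.895939 mg
Stage 3: 33 mL/hr × 5.6 hr = 184.8 mL → 184.8 mL × 0.02538071 mg/mL = 4.690355 mg
Total = 4.121827 + 9.895939 + 4.690355 = 18.70812 mg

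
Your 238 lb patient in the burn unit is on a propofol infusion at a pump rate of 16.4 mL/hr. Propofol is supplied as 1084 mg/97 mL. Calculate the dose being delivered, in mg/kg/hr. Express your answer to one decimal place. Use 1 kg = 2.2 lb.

Weight = 238 lb ÷ 2.2 lb/kg = 108.1818 kg
Concentration = 1084 mg ÷ 97 mL = 11.17526 mg/mL
Drug rate = 16.4 mL/hr × 11.17526 mg/mL = 183.2742 mg/hr
183.2742 mg/hr ÷ 108.1818 kg = 1.694132 mg/kg/hr

1.7 mg/kg/hr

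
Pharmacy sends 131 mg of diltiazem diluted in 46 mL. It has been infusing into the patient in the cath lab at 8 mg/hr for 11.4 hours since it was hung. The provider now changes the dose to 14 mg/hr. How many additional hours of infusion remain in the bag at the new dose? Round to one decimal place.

2.8 hours

Initial rate:
Concentration = 131 mg ÷ 46 mL = 2.847826 mg/mL
Rate = 8 mg/hr ÷ 2.847826 mg/mL = 2.80916 mL/hr
Volume infused so far = 2.80916 mL/hr × 11.4 hr = 32.02443 mL
Volume remaining = 46 − 32.02443 = 13.97557 mL
New rate:
Rate = 14 mg/hr ÷ 2.847826 mg/mL = 4.916031 mL/hr
Time remaining = 13.97557 mL ÷ 4.916031 mL/hr = 2.842857 hr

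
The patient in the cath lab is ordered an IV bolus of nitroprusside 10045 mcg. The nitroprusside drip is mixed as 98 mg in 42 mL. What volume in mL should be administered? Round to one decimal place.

Concentration = 98 mg ÷ 42 mL = 2.333333 mg/mL = 2333.333 mcg/mL
Volume = 10045 mcg ÷ 2333.333 mcg/mL = 4.305 mL

4.3 mL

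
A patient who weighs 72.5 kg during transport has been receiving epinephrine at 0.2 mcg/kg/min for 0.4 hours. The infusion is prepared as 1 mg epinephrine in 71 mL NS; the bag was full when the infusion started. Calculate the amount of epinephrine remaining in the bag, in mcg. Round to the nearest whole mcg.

652 mcg

Dose = 0.2 mcg/kg/min × 72.5 kg = 14.5 mcg/min
14.5 mcg/min × 60 min/hr = 870 mcg/hr
Concentration = 1 mg ÷ 71 mL = 0.01408451 mg/mL = 14.08451 mcg/mL
Rate = 870 mcg/hr ÷ 14.08451 mcg/mL = 61.77 mL/hr
Volume infused = 61.77 mL/hr × 0.4 hr = 24.708 mL
Volume remaining = 71 − 24.708 = 46.292 mL
Drug remaining = 46.292 mL × 14.08451 mcg/mL = 652 mcg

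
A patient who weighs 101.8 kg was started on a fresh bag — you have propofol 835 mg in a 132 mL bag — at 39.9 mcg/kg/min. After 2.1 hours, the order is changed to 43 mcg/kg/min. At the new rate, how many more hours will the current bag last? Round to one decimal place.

Initial rate:
Dose = 39.9 mcg/kg/min × 101.8 kg = 4061.82 mcg/min
4061.82 mcg/min × 60 min/hr = 243709.2 mcg/hr
Concentration = 835 mg ÷ 132 mL = 6.325758 mg/mL = 6325.758 mcg/mL
Rate = 243709.2 mcg/hr ÷ 6325.758 mcg/mL = 38.52648 mL/hr
Volume infused so far = 38.52648 mL/hr × 2.1 hr = 80.90562 mL
Volume remaining = 132 − 80.90562 = 51.09438 mL
New rate:
Dose = 43 mcg/kg/min × 101.8 kg = 4377.4 mcg/min
4377.4 mcg/min × 60 min/hr = 262644 mcg/hr
Rate = 262644 mcg/hr ÷ 6325.758 mcg/mL = 41.51977 mL/hr
Time remaining = 51.09438 mL ÷ 41.51977 mL/hr = 1.230604 hr

1.2 hours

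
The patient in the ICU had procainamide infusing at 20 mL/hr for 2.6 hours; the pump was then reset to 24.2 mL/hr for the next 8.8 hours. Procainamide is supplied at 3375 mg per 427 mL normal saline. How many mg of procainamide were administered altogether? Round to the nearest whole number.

Concentration = 3375 mg ÷ 427 mL = 7.903981 mg/mL
Stage 1: 20 mL/hr × 2.6 hr = 52 mL → 52 mL × 7.903981 mg/mL = 411.007 mg
Stage 2: 24.2 mL/hr × 8.8 hr = 212.96 mL → 212.96 mL × 7.903981 mg/mL = 1683.232 mg
Total = 411.007 + 1683.232 = 2094.239 mg

2094 mg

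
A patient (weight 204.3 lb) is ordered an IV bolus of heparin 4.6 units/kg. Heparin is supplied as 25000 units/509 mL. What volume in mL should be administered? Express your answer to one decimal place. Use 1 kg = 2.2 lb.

Weight = 204.3 lb ÷ 2.2 lb/kg = 92.86364 kg
Dose = 4.6 units/kg × 92.86364 kg = 427.1727 units
Concentration = 25000 units ÷ 509 mL = 49.11591 units/mL
Volume = 427.1727 units ÷ 49.11591 units/mL = 8.697237 mL

8.7 mL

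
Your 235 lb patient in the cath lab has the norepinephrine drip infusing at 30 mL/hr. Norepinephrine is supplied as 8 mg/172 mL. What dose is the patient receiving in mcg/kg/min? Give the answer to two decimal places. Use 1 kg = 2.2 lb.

Weight = 235 lb ÷ 2.2 lb/kg = 106.8182 kg
Concentration = 8 mg ÷ 172 mL = 0.04651163 mg/mL = 46.51163 mcg/mL
Drug rate = 30 mL/hr × 46.51163 mcg/mL = 1395.349 mcg/hr
1395.349 mcg/hr ÷ 60 min/hr = 23.25581 mcg/min
23.25581 mcg/min ÷ 106.8182 kg = 0.217714 mcg/kg/min

0.22 mcg/kg/min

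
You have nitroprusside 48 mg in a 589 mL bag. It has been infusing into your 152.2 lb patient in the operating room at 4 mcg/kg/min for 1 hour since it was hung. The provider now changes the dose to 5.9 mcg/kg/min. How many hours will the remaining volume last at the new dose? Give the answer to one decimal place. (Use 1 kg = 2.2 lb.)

1.3 hours

Initial rate:
Weight = 152.2 lb ÷ 2.2 lb/kg = 69.18182 kg
Dose = 4 mcg/kg/min × 69.18182 kg = 276.7273 mcg/min
276.7273 mcg/min × 60 min/hr = 16603.64 mcg/hr
Concentration = 48 mg ÷ 589 mL = 0.08149406 mg/mL = 81.49406 mcg/mL
Rate = 16603.64 mcg/hr ÷ 81.49406 mcg/mL = 203.7405 mL/hr
Volume infused so far = 203.7405 mL/hr × 1 hr = 203.7405 mL
Volume remaining = 589 − 203.7405 = 385.2595 mL
New rate:
Dose = 5.9 mcg/kg/min × 69.18182 kg = 408.1727 mcg/min
408.1727 mcg/min × 60 min/hr = 24490.36 mcg/hr
Rate = 24490.36 mcg/hr ÷ 81.49406 mcg/mL = 300.5172 mL/hr
Time remaining = 385.2595 mL ÷ 300.5172 mL/hr = 1.281988 hr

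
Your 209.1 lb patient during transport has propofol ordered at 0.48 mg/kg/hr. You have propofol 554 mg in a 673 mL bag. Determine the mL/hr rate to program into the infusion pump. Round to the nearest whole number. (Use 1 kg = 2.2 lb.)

Weight = 209.1 lb ÷ 2.2 lb/kg = 95.04545 kg
Dose = 0.48 mg/kg/hr × 95.04545 kg = 45.62182 mg/hr
Concentration = 554 mg ÷ 673 mL = 0.8231798 mg/mL
Rate = 45.62182 mg/hr ÷ 0.8231798 mg/mL = 55.42145 mL/hr

55 mL/hr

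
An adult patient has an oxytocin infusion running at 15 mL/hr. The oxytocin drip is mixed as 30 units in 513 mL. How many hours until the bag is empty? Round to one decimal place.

34.2 hours

Duration = 513 mL ÷ 15 mL/hr = 34.2 hr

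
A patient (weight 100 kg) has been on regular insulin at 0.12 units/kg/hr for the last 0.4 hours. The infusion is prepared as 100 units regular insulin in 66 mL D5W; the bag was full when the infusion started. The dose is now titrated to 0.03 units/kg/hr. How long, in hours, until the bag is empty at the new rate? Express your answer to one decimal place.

31.7 hours

Initial rate:
Dose = 0.12 units/kg/hr × 100 kg = 12 units/hr
Concentration = 100 units ÷ 66 mL = 1.515152 units/mL
Rate = 12 units/hr ÷ 1.515152 units/mL = 7.92 mL/hr
Volume infused so far = 7.92 mL/hr × 0.4 hr = 3.168 mL
Volume remaining = 66 − 3.168 = 62.832 mL
New rate:
Dose = 0.03 units/kg/hr × 100 kg = 3 units/hr
Rate = 3 units/hr ÷ 1.515152 units/mL = 1.98 mL/hr
Time remaining = 62.832 mL ÷ 1.98 mL/hr = 31.73333 hr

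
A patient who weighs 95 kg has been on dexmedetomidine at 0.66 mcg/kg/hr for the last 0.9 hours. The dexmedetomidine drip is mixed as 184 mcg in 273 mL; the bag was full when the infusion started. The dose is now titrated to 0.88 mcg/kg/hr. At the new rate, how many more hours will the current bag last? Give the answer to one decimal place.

Initial rate:
Dose = 0.66 mcg/kg/hr × 95 kg = 62.7 mcg/hr
Concentration = 184 mcg ÷ 273 mL = 0.6739927 mcg/mL
Rate = 62.7 mcg/hr ÷ 0.6739927 mcg/mL = 93.02772 mL/hr
Volume infused so far = 93.02772 mL/hr × 0.9 hr = 83.72495 mL
Volume remaining = 273 − 83.72495 = 189.2751 mL
New rate:
Dose = 0.88 mcg/kg/hr × 95 kg = 83.6 mcg/hr
Rate = 83.6 mcg/hr ÷ 0.6739927 mcg/mL = 124.037 mL/hr
Time remaining = 189.2751 mL ÷ 124.037 mL/hr = 1.525957 hr

1.5 hours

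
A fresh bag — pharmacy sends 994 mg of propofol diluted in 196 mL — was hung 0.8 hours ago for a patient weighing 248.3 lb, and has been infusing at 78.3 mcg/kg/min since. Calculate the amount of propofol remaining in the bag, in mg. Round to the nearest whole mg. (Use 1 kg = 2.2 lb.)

570 mg

Weight = 248.3 lb ÷ 2.2 lb/kg = 112.8636 kg
Dose = 78.3 mcg/kg/min × 112.8636 kg = 8837.223 mcg/min
8837.223 mcg/min × 60 min/hr = 530233.4 mcg/hr
Concentration = 994 mg ÷ 196 mL = 5.071429 mg/mL = 5071.429 mcg/mL
Rate = 530233.4 mcg/hr ÷ 5071.429 mcg/mL = 104.5531 mL/hr
Volume infused = 104.5531 mL/hr × 0.8 hr = 83.64245 mL
Volume remaining = 196 − 83.64245 = 112.3576 mL
Drug remaining = 112.3576 mL × 5071.429 mcg/mL = 569813.3 mcg = 569.8133 mg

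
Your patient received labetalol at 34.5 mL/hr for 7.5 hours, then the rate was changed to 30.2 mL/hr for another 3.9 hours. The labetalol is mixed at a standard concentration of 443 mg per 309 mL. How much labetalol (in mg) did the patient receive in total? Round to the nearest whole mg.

540 mg

Concentration = 443 mg ÷ 309 mL = 1.433657 mg/mL
Stage 1: 34.5 mL/hr × 7.5 hr = 258.75 mL → 258.75 mL × 1.433657 mg/mL = 370.9587 mg
Stage 2: 30.2 mL/hr × 3.9 hr = 117.78 mL → 117.78 mL × 1.433657 mg/mL = 168.8561 mg
Total = 370.9587 + 168.8561 = 539.8149 mg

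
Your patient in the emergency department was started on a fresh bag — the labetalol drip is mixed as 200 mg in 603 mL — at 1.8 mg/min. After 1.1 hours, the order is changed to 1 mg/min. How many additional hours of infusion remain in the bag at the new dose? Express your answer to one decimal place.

1.4 hours

Initial rate:
1.8 mg/min × 60 min/hr = 108 mg/hr
Concentration = 200 mg ÷ 603 mL = 0.331675 mg/mL
Rate = 108 mg/hr ÷ 0.331675 mg/mL = 325.62 mL/hr
Volume infused so far = 325.62 mL/hr × 1.1 hr = 358.182 mL
Volume remaining = 603 − 358.182 = 244.818 mL
New rate:
1 mg/min × 60 min/hr = 60 mg/hr
Rate = 60 mg/hr ÷ 0.331675 mg/mL = 180.9 mL/hr
Time remaining = 244.818 mL ÷ 180.9 mL/hr = 1.353333 hr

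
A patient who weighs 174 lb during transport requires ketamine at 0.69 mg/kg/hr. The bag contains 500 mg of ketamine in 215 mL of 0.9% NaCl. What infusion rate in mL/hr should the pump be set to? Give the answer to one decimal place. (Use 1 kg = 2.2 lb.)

Weight = 174 lb ÷ 2.2 lb/kg = 79.09091 kg
Dose = 0.69 mg/kg/hr × 79.09091 kg = 54.57273 mg/hr
Concentration = 500 mg ÷ 215 mL = 2.325581 mg/mL
Rate = 54.57273 mg/hr ÷ 2.325581 mg/mL = 23.46627 mL/hr

23.5 mL/hr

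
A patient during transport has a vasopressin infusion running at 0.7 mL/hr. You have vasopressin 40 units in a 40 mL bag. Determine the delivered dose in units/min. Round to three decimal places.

0.012 units/min

Concentration = 40 units ÷ 40 mL = 1 units/mL
Drug rate = 0.7 mL/hr × 1 units/mL = 0.7 units/hr
0.7 units/hr ÷ 60 min/hr = 0.01166667 units/min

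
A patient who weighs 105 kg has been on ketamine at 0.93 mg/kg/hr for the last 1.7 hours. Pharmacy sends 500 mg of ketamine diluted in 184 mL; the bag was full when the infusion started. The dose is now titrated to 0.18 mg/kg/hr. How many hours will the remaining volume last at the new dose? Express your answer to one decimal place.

Initial rate:
Dose = 0.93 mg/kg/hr × 105 kg = 97.65 mg/hr
Concentration = 500 mg ÷ 184 mL = 2.717391 mg/mL
Rate = 97.65 mg/hr ÷ 2.717391 mg/mL = 35.9352 mL/hr
Volume infused so far = 35.9352 mL/hr × 1.7 hr = 61.08984 mL
Volume remaining = 184 − 61.08984 = 122.9102 mL
New rate:
Dose = 0.18 mg/kg/hr × 105 kg = 18.9 mg/hr
Rate = 18.9 mg/hr ÷ 2.717391 mg/mL = 6.9552 mL/hr
Time remaining = 122.9102 mL ÷ 6.9552 mL/hr = 17.67169 hr

17.7 hours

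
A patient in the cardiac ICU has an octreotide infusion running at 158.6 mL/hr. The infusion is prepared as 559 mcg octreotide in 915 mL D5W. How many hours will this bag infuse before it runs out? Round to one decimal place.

Duration = 915 mL ÷ 158.6 mL/hr = 5.769231 hr

5.8 hours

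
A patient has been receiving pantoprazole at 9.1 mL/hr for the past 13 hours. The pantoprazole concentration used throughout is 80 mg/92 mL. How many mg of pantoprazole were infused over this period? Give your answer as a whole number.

Concentration = 80 mg ÷ 92 mL = 0.8695652 mg/mL
Drug rate = 9.1 mL/hr × 0.8695652 mg/mL = 7.913043 mg/hr
Total = 7.913043 mg/hr × 13 hr = 102.8696 mg

103 mg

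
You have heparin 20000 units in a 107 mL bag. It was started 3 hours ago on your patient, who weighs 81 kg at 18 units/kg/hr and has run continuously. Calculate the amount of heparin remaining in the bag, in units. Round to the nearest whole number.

Dose = 18 units/kg/hr × 81 kg = 1458 units/hr
Concentration = 20000 units ÷ 107 mL = 186.9159 units/mL
Rate = 1458 units/hr ÷ 186.9159 units/mL = 7.8003 mL/hr
Volume infused = 7.8003 mL/hr × 3 hr = 23.4009 mL
Volume remaining = 107 − 23.4009 = 83.5991 mL
Drug remaining = 83.5991 mL × 186.9159 units/mL = 15626 units

15626 units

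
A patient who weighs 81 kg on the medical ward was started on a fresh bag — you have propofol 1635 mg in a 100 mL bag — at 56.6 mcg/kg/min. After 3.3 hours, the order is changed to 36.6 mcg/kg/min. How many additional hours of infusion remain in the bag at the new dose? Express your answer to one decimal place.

Initial rate:
Dose = 56.6 mcg/kg/min × 81 kg = 4584.6 mcg/min
4584.6 mcg/min × 60 min/hr = 275076 mcg/hr
Concentration = 1635 mg ÷ 100 mL = 16.35 mg/mL = 16350 mcg/mL
Rate = 275076 mcg/hr ÷ 16350 mcg/mL = 16.82422 mL/hr
Volume infused so far = 16.82422 mL/hr × 3.3 hr = 55.51993 mL
Volume remaining = 100 − 55.51993 = 44.48007 mL
New rate:
Dose = 36.6 mcg/kg/min × 81 kg = 2964.6 mcg/min
2964.6 mcg/min × 60 min/hr = 177876 mcg/hr
Rate = 177876 mcg/hr ÷ 16350 mcg/mL = 10.87927 mL/hr
Time remaining = 44.48007 mL ÷ 10.87927 mL/hr = 4.088518 hr

4.1 hours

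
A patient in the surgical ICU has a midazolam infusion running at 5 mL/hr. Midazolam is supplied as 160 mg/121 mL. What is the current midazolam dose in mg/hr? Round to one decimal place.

Concentration = 160 mg ÷ 121 mL = 1.322314 mg/mL
Drug rate = 5 mL/hr × 1.322314 mg/mL = 6.61157 mg/hr

6.6 mg/hr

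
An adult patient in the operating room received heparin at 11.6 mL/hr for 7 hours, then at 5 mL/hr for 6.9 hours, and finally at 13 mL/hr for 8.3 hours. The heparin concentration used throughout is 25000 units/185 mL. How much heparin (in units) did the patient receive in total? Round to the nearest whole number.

30216 units

Concentration = 25000 units ÷ 185 mL = 135.1351 units/mL
Stage 1: 11.6 mL/hr × 7 hr = 81.2 mL → 81.2 mL × 135.1351 units/mL = 10972.97 units
Stage 2: 5 mL/hr × 6.9 hr = 34.5 mL → 34.5 mL × 135.1351 units/mL = 4662.162 units
Stage 3: 13 mL/hr × 8.3 hr = 107.9 mL → 107.9 mL × 135.1351 units/mL = 14581.08 units
Total = 10972.97 + 4662.162 + 14581.08 = 30216.22 units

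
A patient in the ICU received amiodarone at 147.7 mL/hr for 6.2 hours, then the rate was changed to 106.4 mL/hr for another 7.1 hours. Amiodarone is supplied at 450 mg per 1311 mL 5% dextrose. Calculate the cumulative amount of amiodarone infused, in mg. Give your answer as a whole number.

574 mg

Concentration = 450 mg ÷ 1311 mL = 0.3432494 mg/mL
Stage 1: 147.7 mL/hr × 6.2 hr = 915.74 mL → 915.74 mL × 0.3432494 mg/mL = 314.3272 mg
Stage 2: 106.4 mL/hr × 7.1 hr = 755.44 mL → 755.44 mL × 0.3432494 mg/mL = 259.3043 mg
Total = 314.3272 + 259.3043 = 573.6316 mg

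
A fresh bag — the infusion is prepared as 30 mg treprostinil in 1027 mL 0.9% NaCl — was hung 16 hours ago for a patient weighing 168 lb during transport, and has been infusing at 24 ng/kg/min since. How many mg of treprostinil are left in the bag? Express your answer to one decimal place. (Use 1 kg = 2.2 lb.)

28.2 mg

Weight = 168 lb ÷ 2.2 lb/kg = 76.36364 kg
Dose = 24 ng/kg/min × 76.36364 kg = 1832.727 ng/min
1832.727 ng/min × 60 min/hr = 109963.6 ng/hr
Concentration = 30 mg ÷ 1027 mL = 0.0292113 mg/mL = 29211.3 ng/mL
Rate = 109963.6 ng/hr ÷ 29211.3 ng/mL = 3.764422 mL/hr
Volume infused = 3.764422 mL/hr × 16 hr = 60.23075 mL
Volume remaining = 1027 − 60.23075 = 966.7693 mL
Drug remaining = 966.7693 mL × 29211.3 ng/mL = 28240582 ng = 28.24058 mg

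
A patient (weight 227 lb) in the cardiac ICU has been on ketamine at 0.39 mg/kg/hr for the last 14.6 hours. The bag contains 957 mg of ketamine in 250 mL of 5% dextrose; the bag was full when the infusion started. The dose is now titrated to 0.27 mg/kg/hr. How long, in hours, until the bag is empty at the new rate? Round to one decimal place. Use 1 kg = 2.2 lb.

Initial rate:
Weight = 227 lb ÷ 2.2 lb/kg = 103.1818 kg
Dose = 0.39 mg/kg/hr × 103.1818 kg = 40.24091 mg/hr
Concentration = 957 mg ÷ 250 mL = 3.828 mg/mL
Rate = 40.24091 mg/hr ÷ 3.828 mg/mL = 10.51225 mL/hr
Volume infused so far = 10.51225 mL/hr × 14.6 hr = 153.4789 mL
Volume remaining = 250 − 153.4789 = 96.52109 mL
New rate:
Dose = 0.27 mg/kg/hr × 103.1818 kg = 27.85909 mg/hr
Rate = 27.85909 mg/hr ÷ 3.828 mg/mL = 7.277714 mL/hr
Time remaining = 96.52109 mL ÷ 7.277714 mL/hr = 13.26256 hr

13.3 hours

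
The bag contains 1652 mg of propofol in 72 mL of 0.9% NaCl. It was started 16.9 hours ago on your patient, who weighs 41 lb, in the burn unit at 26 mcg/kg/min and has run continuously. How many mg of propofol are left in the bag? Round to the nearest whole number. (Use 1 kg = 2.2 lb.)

Weight = 41 lb ÷ 2.2 lb/kg = 18.63636 kg
Dose = 26 mcg/kg/min × 18.63636 kg = 484.5455 mcg/min
484.5455 mcg/min × 60 min/hr = 29072.73 mcg/hr
Concentration = 1652 mg ÷ 72 mL = 22.94444 mg/mL = 22944.44 mcg/mL
Rate = 29072.73 mcg/hr ÷ 22944.44 mcg/mL = 1.267092 mL/hr
Volume infused = 1.267092 mL/hr × 16.9 hr = 21.41386 mL
Volume remaining = 72 − 21.41386 = 50.58614 mL
Drug remaining = 50.58614 mL × 22944.44 mcg/mL = 1160671 mcg = 1160.671 mg

1161 mg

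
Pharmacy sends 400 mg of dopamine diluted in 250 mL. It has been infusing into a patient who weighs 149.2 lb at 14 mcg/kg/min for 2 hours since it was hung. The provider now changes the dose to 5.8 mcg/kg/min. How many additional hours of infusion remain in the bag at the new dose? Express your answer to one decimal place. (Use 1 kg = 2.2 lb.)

Initial rate:
Weight = 149.2 lb ÷ 2.2 lb/kg = 67.81818 kg
Dose = 14 mcg/kg/min × 67.81818 kg = 949.4545 mcg/min
949.4545 mcg/min × 60 min/hr = 56967.27 mcg/hr
Concentration = 400 mg ÷ 250 mL = 1.6 mg/mL = 1600 mcg/mL
Rate = 56967.27 mcg/hr ÷ 1600 mcg/mL = 35.60455 mL/hr
Volume infused so far = 35.60455 mL/hr × 2 hr = 71.20909 mL
Volume remaining = 250 − 71.20909 = 178.7909 mL
New rate:
Dose = 5.8 mcg/kg/min × 67.81818 kg = 393.3455 mcg/min
393.3455 mcg/min × 60 min/hr = 23600.73 mcg/hr
Rate = 23600.73 mcg/hr ÷ 1600 mcg/mL = 14.75045 mL/hr
Time remaining = 178.7909 mL ÷ 14.75045 mL/hr = 12.12104 hr

12.1 hours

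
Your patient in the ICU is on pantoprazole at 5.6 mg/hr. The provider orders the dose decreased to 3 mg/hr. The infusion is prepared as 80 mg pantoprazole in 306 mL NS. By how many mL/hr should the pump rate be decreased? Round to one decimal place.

9.9 mL/hr

At the current dose:
Concentration = 80 mg ÷ 306 mL = 0.2614379 mg/mL
Rate = 5.6 mg/hr ÷ 0.2614379 mg/mL = 21.42 mL/hr
At the new dose:
Rate = 3 mg/hr ÷ 0.2614379 mg/mL = 11.475 mL/hr
Change = 11.475 − 21.42 = -9.945 mL/hr → 9.945 mL/hr decrease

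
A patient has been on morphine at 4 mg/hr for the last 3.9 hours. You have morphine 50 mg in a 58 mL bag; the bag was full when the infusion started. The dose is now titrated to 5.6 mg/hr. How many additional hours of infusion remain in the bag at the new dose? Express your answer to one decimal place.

6.1 hours

Initial rate:
Concentration = 50 mg ÷ 58 mL = 0.862069 mg/mL
Rate = 4 mg/hr ÷ 0.862069 mg/mL = 4.64 mL/hr
Volume infused so far = 4.64 mL/hr × 3.9 hr = 18.096 mL
Volume remaining = 58 − 18.096 = 39.904 mL
New rate:
Rate = 5.6 mg/hr ÷ 0.862069 mg/mL = 6.496 mL/hr
Time remaining = 39.904 mL ÷ 6.496 mL/hr = 6.142857 hr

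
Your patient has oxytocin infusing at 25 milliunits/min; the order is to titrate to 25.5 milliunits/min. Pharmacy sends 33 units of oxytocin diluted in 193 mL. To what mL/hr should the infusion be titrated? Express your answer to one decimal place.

8.9 mL/hr

25.5 milliunits/min × 60 min/hr = 1530 milliunits/hr
Concentration = 33 units ÷ 193 mL = 0.1709845 units/mL = 170.9845 milliunits/mL
Rate = 1530 milliunits/hr ÷ 170.9845 milliunits/mL = 8.948182 mL/hr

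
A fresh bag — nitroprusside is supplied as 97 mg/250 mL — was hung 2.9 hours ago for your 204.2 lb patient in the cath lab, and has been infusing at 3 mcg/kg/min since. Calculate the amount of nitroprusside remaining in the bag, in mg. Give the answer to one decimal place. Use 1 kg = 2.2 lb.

Weight = 204.2 lb ÷ 2.2 lb/kg = 92.81818 kg
Dose = 3 mcg/kg/min × 92.81818 kg = 278.4545 mcg/min
278.4545 mcg/min × 60 min/hr = 16707.27 mcg/hr
Concentration = 97 mg ÷ 250 mL = 0.388 mg/mL = 388 mcg/mL
Rate = 16707.27 mcg/hr ÷ 388 mcg/mL = 43.05998 mL/hr
Volume infused = 43.05998 mL/hr × 2.9 hr = 124.8739 mL
Volume remaining = 250 − 124.8739 = 125.1261 mL
Drug remaining = 125.1261 mL × 388 mcg/mL = 48548.91 mcg = 48.54891 mg

48.5 mg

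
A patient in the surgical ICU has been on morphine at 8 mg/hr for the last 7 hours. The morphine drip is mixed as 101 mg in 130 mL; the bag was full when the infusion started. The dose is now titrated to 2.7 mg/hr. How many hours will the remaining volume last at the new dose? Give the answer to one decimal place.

16.7 hours

Initial rate:
Concentration = 101 mg ÷ 130 mL = 0.7769231 mg/mL
Rate = 8 mg/hr ÷ 0.7769231 mg/mL = 10.29703 mL/hr
Volume infused so far = 10.29703 mL/hr × 7 hr = 72.07921 mL
Volume remaining = 130 − 72.07921 = 57.92079 mL
New rate:
Rate = 2.7 mg/hr ÷ 0.7769231 mg/mL = 3.475248 mL/hr
Time remaining = 57.92079 mL ÷ 3.475248 mL/hr = 16.66667 hr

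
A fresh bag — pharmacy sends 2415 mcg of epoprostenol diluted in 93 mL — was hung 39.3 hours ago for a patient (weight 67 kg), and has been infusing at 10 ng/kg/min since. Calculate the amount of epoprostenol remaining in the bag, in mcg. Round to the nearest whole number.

Dose = 10 ng/kg/min × 67 kg = 670 ng/min
670 ng/min × 60 min/hr = 40200 ng/hr
Concentration = 2415 mcg ÷ 93 mL = 25.96774 mcg/mL = 25967.74 ng/mL
Rate = 40200 ng/hr ÷ 25967.74 ng/mL = 1.548075 mL/hr
Volume infused = 1.548075 mL/hr × 39.3 hr = 60.83933 mL
Volume remaining = 93 − 60.83933 = 32.16067 mL
Drug remaining = 32.16067 mL × 25967.74 ng/mL = 835140 ng = 835.14 mcg

835 mcg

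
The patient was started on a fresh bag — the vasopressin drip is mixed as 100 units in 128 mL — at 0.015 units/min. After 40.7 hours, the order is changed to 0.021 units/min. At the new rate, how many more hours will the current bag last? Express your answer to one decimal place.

Initial rate:
0.015 units/min × 60 min/hr = 0.9 units/hr
Concentration = 100 units ÷ 128 mL = 0.78125 units/mL
Rate = 0.9 units/hr ÷ 0.78125 units/mL = 1.152 mL/hr
Volume infused so far = 1.152 mL/hr × 40.7 hr = 46.8864 mL
Volume remaining = 128 − 46.8864 = 81.1136 mL
New rate:
0.021 units/min × 60 min/hr = 1.26 units/hr
Rate = 1.26 units/hr ÷ 0.78125 units/mL = 1.6128 mL/hr
Time remaining = 81.1136 mL ÷ 1.6128 mL/hr = 50.29365 hr

50.3 hours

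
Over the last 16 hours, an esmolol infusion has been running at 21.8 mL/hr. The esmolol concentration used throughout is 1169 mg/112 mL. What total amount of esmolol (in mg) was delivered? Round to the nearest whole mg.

Concentration = 1169 mg ÷ 112 mL = 10.4375 mg/mL = 10437.5 mcg/mL
Drug rate = 21.8 mL/hr × 10437.5 mcg/mL = 227537.5 mcg/hr
Total = 227537.5 mcg/hr × 16 hr = 3640600 mcg = 3640.6 mg

3641 mg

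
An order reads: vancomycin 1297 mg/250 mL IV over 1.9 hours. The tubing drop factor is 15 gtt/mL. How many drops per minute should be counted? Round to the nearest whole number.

250 mL ÷ (1.9 hr × 60 = 114 min) = 2.192982 mL/min
2.192982 mL/min × 15 gtt/mL = 32.89474 gtt/min

33 gtt/min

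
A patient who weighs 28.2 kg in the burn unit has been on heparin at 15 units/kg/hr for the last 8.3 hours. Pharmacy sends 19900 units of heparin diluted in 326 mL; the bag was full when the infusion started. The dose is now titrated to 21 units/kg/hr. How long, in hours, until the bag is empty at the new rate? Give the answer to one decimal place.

Initial rate:
Dose = 15 units/kg/hr × 28.2 kg = 423 units/hr
Concentration = 19900 units ÷ 326 mL = 61.04294 units/mL
Rate = 423 units/hr ÷ 61.04294 units/mL = 6.929548 mL/hr
Volume infused so far = 6.929548 mL/hr × 8.3 hr = 57.51525 mL
Volume remaining = 326 − 57.51525 = 268.4848 mL
New rate:
Dose = 21 units/kg/hr × 28.2 kg = 592.2 units/hr
Rate = 592.2 units/hr ÷ 61.04294 units/mL = 9.701367 mL/hr
Time remaining = 268.4848 mL ÷ 9.701367 mL/hr = 27.67494 hr

27.7 hours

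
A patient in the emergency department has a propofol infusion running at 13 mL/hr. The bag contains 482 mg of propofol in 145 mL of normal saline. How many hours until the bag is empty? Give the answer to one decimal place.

11.2 hours

Duration = 145 mL ÷ 13 mL/hr = 11.15385 hr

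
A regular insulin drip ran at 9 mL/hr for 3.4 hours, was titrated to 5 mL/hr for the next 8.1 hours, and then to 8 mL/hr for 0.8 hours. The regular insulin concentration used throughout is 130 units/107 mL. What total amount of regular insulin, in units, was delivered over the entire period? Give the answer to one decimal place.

Concentration = 130 units ÷ 107 mL = 1.214953 units/mL
Stage 1: 9 mL/hr × 3.4 hr = 30.6 mL → 30.6 mL × 1.214953 units/mL = 37.17757 units
Stage 2: 5 mL/hr × 8.1 hr = 40.5 mL → 40.5 mL × 1.214953 units/mL = 49.20561 units
Stage 3: 8 mL/hr × 0.8 hr = 6.4 mL → 6.4 mL × 1.214953 units/mL = 7.775701 units
Total = 37.17757 + 49.20561 + 7.775701 = 94.15888 units

94.2 units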